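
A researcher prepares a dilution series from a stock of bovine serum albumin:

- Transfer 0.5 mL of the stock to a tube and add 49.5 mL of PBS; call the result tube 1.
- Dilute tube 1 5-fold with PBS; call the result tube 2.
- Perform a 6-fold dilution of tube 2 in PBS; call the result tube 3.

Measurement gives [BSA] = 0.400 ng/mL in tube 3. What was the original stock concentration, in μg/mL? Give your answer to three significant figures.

Step 1: 0.5 mL + 49.5 mL = 50 mL total → factor 50/0.5 = 100
Step 2: 5-fold → factor 5
Step 3: 6-fold → factor 6
Overall dilution factor = 100 × 5 × 6 = 3000
Stock = 0.400 ng/mL × 3000 = 1200 ng/mL = 1.20 μg/mL

1.20 μg/mL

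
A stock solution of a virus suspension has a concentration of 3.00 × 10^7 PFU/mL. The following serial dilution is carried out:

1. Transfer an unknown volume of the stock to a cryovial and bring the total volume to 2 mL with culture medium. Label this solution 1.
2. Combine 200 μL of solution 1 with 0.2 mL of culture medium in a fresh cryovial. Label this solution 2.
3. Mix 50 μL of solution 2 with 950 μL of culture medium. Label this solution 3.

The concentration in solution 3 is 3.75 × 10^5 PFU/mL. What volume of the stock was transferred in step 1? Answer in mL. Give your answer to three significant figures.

1.00 mL

Step 1: v brought to 2 mL → factor = 2 mL/v
Step 2: 200 μL + 0.2 mL = 400 μL total → factor 400/200 = 2
Step 3: 50 μL + 950 μL = 1000 μL total → factor 1000/50 = 20
Product of known-step factors = 40
Overall factor = 3.00 × 10^7 PFU/mL / (3.75 × 10^5 PFU/mL) = 80
Step-1 factor = 80 / 40 = 2
v = 2 mL / 2 = 1.00 mL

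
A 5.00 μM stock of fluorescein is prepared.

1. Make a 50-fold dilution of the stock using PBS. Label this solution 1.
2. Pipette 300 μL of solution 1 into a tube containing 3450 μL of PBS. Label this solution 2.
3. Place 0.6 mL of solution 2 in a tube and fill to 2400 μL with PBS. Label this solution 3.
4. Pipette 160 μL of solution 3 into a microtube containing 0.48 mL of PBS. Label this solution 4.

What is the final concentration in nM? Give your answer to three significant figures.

Step 1: 50-fold → factor 50
Step 2: 300 μL + 3450 μL = 3750 μL total → factor 3750/300 = 12.5
Step 3: 0.6 mL brought to 2400 μL → factor 2.4/0.6 = 4
Step 4: 160 μL + 0.48 mL = 640 μL total → factor 640/160 = 4
Overall dilution factor = 50 × 12.5 × 4 × 4 = 10000
Final = 5.00 μM / 10000 = 0.0005000 μM = 0.500 nM

0.500 nM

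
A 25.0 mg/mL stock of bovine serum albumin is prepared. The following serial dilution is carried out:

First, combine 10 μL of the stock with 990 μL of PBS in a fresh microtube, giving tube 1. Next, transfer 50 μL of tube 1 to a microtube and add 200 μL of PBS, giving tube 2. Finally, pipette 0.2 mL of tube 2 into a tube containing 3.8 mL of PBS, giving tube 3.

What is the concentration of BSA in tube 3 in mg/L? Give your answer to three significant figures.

Step 1: 10 μL + 990 μL = 1000 μL total → factor 1000/10 = 100
Step 2: 50 μL + 200 μL = 250 μL total → factor 250/50 = 5
Step 3: 0.2 mL + 3.8 mL = 4 mL total → factor 4/0.2 = 20
Dilution factor through tube 3 = 100 × 5 × 20 = 10000
[tube 3] = 25.0 mg/mL / 10000 = 0.002500 mg/mL = 2.50 mg/L

2.50 mg/L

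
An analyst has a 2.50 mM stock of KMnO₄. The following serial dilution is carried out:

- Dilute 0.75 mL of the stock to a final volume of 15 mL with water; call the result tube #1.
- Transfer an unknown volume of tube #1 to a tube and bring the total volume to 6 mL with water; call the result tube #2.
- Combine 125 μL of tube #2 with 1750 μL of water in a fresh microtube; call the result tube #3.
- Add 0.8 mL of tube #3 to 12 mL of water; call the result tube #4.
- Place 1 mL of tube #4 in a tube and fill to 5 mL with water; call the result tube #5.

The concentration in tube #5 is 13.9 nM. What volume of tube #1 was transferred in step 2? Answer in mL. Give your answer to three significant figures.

0.801 mL

Step 1: 0.75 mL brought to 15 mL → factor 15/0.75 = 20
Step 2: v brought to 6 mL → factor = 6 mL/v
Step 3: 125 μL + 1750 μL = 1875 μL total → factor 1875/125 = 15
Step 4: 0.8 mL + 12 mL = 12.8 mL total → factor 12.8/0.8 = 16
Step 5: 1 mL brought to 5 mL → factor 5/1 = 5
Product of known-step factors = 24000
Overall factor = 2.50 mM / (13.9 nM) = 1.7986 × 10^5
Step-2 factor = 1.7986 × 10^5 / 24000 = 7.494
v = 6 mL / 7.494 = 0.801 mL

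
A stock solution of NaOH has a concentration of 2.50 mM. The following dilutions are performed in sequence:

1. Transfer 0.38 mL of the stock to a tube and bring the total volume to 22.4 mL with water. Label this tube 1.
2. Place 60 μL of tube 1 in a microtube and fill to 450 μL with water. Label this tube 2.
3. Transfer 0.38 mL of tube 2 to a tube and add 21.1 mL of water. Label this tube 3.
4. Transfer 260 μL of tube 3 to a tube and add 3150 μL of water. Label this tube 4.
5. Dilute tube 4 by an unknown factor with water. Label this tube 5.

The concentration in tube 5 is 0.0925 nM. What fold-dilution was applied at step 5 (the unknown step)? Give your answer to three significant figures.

Step 1: 0.38 mL brought to 22.4 mL → factor 22.4/0.38 = 58.947
Step 2: 60 μL brought to 450 μL → factor 450/60 = 7.5
Step 3: 0.38 mL + 21.1 mL = 21.48 mL total → factor 21.48/0.38 = 56.526
Step 4: 260 μL + 3150 μL = 3410 μL total → factor 3410/260 = 13.115
Step 5: unknown factor x
Product of known-step factors = 3.2776 × 10^5
Overall factor = 2.50 mM / (0.0925 nM) = 2.7027 × 10^7
x = 2.7027 × 10^7 / 3.2776 × 10^5 = 82.5

82.5-fold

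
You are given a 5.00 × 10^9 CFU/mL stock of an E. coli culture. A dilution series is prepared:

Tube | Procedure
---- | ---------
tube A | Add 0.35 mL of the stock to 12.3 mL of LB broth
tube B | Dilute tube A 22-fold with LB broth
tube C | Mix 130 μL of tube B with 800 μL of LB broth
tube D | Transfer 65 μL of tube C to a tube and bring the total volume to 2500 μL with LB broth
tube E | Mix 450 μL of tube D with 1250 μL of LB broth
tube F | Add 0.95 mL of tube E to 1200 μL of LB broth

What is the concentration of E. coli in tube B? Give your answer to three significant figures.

6.29 × 10^6 CFU/mL

Step 1: 0.35 mL + 12.3 mL = 12.65 mL total → factor 12.65/0.35 = 36.143
Step 2: 22-fold → factor 22
Dilution factor through tube B = 36.143 × 22 = 795.14
[tube B] = 5.00 × 10^9 CFU/mL / 795.14 = 6.29 × 10^6 CFU/mL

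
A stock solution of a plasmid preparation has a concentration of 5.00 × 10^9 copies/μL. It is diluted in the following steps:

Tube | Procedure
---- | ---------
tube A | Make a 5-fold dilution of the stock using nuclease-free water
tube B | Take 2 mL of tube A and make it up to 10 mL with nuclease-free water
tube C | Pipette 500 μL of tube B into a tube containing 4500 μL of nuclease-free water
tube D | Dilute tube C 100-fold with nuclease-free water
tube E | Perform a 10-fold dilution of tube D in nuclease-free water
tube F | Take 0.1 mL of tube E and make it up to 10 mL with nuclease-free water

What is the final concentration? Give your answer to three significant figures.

200 copies/μL

Step 1: 5-fold → factor 5
Step 2: 2 mL brought to 10 mL → factor 10/2 = 5
Step 3: 500 μL + 4500 μL = 5000 μL total → factor 5000/500 = 10
Step 4: 100-fold → factor 100
Step 5: 10-fold → factor 10
Step 6: 0.1 mL brought to 10 mL → factor 10/0.1 = 100
Overall dilution factor = 5 × 5 × 10 × 100 × 10 × 100 = 2.5 × 10^7
Final = 5.00 × 10^9 copies/μL / 2.5 × 10^7 = 200 copies/μL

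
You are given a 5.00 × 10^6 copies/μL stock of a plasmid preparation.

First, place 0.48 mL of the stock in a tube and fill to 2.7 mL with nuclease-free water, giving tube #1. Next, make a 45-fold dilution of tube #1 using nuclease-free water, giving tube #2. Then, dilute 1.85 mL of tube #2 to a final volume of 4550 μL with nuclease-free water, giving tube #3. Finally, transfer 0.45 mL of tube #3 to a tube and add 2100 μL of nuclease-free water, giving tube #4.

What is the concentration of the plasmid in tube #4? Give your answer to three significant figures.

Step 1: 0.48 mL brought to 2.7 mL → factor 2.7/0.48 = 5.625
Step 2: 45-fold → factor 45
Step 3: 1.85 mL brought to 4550 μL → factor 4.55/1.85 = 2.4595
Step 4: 0.45 mL + 2100 μL = 2.55 mL total → factor 2.55/0.45 = 5.6667
Overall dilution factor = 5.625 × 45 × 2.4595 × 5.6667 = 3527.8
Final = 5.00 × 10^6 copies/μL / 3527.8 = 1.42 × 10^3 copies/μL

1.42 × 10^3 copies/μL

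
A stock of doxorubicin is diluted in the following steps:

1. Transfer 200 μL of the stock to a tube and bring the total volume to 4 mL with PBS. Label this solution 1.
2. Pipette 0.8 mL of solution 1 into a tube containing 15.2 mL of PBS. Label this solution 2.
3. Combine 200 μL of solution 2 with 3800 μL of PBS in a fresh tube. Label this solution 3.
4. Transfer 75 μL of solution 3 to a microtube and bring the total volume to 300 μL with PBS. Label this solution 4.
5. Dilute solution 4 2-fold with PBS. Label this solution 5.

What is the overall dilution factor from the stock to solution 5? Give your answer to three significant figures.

6.40 × 10^4

Step 1: 200 μL brought to 4 mL → factor 4000/200 = 20
Step 2: 0.8 mL + 15.2 mL = 16 mL total → factor 16/0.8 = 20
Step 3: 200 μL + 3800 μL = 4000 μL total → factor 4000/200 = 20
Step 4: 75 μL brought to 300 μL → factor 300/75 = 4
Step 5: 2-fold → factor 2
Overall dilution factor = 20 × 20 × 20 × 4 × 2 = 64000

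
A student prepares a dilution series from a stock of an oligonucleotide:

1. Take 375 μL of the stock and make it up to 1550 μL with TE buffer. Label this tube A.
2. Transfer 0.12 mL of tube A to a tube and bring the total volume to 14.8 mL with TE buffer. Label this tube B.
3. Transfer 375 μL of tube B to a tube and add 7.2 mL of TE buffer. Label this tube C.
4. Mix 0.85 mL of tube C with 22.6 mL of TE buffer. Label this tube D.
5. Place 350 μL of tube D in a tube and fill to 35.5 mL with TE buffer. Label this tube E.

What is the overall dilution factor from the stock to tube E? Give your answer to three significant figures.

Step 1: 375 μL brought to 1550 μL → factor 1550/375 = 4.1333
Step 2: 0.12 mL brought to 14.8 mL → factor 14.8/0.12 = 123.33
Step 3: 375 μL + 7.2 mL = 7575 μL total → factor 7575/375 = 20.2
Step 4: 0.85 mL + 22.6 mL = 23.45 mL total → factor 23.45/0.85 = 27.588
Step 5: 350 μL brought to 35.5 mL → factor 35500/350 = 101.43
Overall dilution factor = 4.1333 × 123.33 × 20.2 × 27.588 × 101.43 = 2.8815 × 10^7

2.88 × 10^7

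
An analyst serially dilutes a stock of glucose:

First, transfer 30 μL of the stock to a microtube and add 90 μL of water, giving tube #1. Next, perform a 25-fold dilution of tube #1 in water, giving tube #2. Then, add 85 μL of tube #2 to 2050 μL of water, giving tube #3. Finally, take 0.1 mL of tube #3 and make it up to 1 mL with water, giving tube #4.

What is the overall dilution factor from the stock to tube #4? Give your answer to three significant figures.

Step 1: 30 μL + 90 μL = 120 μL total → factor 120/30 = 4
Step 2: 25-fold → factor 25
Step 3: 85 μL + 2050 μL = 2135 μL total → factor 2135/85 = 25.118
Step 4: 0.1 mL brought to 1 mL → factor 1/0.1 = 10
Overall dilution factor = 4 × 25 × 25.118 × 10 = 25118

2.51 × 10^4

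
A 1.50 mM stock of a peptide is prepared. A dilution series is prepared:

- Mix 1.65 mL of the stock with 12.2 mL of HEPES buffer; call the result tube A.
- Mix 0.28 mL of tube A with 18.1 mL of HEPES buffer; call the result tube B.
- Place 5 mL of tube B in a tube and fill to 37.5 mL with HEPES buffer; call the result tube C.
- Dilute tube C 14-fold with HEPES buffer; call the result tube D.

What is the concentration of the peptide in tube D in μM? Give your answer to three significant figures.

Step 1: 1.65 mL + 12.2 mL = 13.85 mL total → factor 13.85/1.65 = 8.3939
Step 2: 0.28 mL + 18.1 mL = 18.38 mL total → factor 18.38/0.28 = 65.643
Step 3: 5 mL brought to 37.5 mL → factor 37.5/5 = 7.5
Step 4: 14-fold → factor 14
Overall dilution factor = 8.3939 × 65.643 × 7.5 × 14 = 57855
Final = 1.50 mM / 57855 = 2.593 × 10^-5 mM = 0.0259 μM

0.0259 μM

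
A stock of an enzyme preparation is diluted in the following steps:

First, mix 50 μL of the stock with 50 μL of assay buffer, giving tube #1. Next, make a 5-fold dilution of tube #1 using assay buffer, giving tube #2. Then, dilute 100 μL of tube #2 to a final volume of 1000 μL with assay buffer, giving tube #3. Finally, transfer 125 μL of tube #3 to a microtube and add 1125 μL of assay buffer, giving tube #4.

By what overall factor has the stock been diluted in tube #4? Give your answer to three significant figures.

Step 1: 50 μL + 50 μL = 100 μL total → factor 100/50 = 2
Step 2: 5-fold → factor 5
Step 3: 100 μL brought to 1000 μL → factor 1000/100 = 10
Step 4: 125 μL + 1125 μL = 1250 μL total → factor 1250/125 = 10
Overall dilution factor = 2 × 5 × 10 × 10 = 1000

1.00 × 10^3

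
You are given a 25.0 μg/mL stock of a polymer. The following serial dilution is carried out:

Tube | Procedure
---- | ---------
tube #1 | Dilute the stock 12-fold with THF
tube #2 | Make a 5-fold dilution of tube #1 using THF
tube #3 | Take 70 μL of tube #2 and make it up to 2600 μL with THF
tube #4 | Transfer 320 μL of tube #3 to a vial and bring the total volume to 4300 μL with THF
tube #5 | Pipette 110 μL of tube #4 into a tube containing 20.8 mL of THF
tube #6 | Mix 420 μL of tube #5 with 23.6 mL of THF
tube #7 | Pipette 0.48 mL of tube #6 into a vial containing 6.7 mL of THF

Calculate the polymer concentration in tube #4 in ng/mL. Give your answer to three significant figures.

0.835 ng/mL

Step 1: 12-fold → factor 12
Step 2: 5-fold → factor 5
Step 3: 70 μL brought to 2600 μL → factor 2600/70 = 37.143
Step 4: 320 μL brought to 4300 μL → factor 4300/320 = 13.438
Dilution factor through tube #4 = 12 × 5 × 37.143 × 13.438 = 29946
[tube #4] = 25.0 μg/mL / 29946 = 0.0008348 μg/mL = 0.835 ng/mL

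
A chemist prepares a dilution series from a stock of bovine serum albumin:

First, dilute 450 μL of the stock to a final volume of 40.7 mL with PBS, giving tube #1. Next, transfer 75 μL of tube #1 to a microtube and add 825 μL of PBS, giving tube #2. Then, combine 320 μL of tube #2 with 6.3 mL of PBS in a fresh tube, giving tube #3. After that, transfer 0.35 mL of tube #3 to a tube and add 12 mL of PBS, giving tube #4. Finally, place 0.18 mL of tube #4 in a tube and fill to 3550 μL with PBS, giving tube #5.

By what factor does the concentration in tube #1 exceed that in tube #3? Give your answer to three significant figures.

248

Step 1: 450 μL brought to 40.7 mL → factor 40700/450 = 90.444
Step 2: 75 μL + 825 μL = 900 μL total → factor 900/75 = 12
Step 3: 320 μL + 6.3 mL = 6620 μL total → factor 6620/320 = 20.688
Dilution factor to tube #1 = 90.444; to tube #3 = 22453
[tube #1]/[tube #3] = (factor to tube #3)/(factor to tube #1) = 22453/90.444 = 248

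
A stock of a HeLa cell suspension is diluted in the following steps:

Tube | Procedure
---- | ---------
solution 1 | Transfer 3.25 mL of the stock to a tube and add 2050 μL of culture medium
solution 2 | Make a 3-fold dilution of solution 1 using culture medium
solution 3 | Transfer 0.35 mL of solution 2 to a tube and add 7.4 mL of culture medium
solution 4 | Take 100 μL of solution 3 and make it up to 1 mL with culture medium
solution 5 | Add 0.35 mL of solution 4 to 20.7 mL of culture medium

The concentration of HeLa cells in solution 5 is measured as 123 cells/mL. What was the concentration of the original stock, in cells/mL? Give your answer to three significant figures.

8.01 × 10^6 cells/mL

Step 1: 3.25 mL + 2050 μL = 5.3 mL total → factor 5.3/3.25 = 1.6308
Step 2: 3-fold → factor 3
Step 3: 0.35 mL + 7.4 mL = 7.75 mL total → factor 7.75/0.35 = 22.143
Step 4: 100 μL brought to 1 mL → factor 1000/100 = 10
Step 5: 0.35 mL + 20.7 mL = 21.05 mL total → factor 21.05/0.35 = 60.143
Overall dilution factor = 1.6308 × 3 × 22.143 × 10 × 60.143 = 65153
Stock = 123 cells/mL × 65153 = 8.01 × 10^6 cells/mL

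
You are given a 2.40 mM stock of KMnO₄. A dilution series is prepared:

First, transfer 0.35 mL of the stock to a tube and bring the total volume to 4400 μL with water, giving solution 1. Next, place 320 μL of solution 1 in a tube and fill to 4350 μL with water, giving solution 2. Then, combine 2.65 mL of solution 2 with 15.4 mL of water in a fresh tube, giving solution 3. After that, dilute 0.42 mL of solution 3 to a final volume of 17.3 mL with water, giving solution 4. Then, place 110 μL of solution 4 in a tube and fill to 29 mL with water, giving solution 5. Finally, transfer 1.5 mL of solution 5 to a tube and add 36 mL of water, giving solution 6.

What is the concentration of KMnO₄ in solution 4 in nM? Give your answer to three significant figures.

50.1 nM

Step 1: 0.35 mL brought to 4400 μL → factor 4.4/0.35 = 12.571
Step 2: 320 μL brought to 4350 μL → factor 4350/320 = 13.594
Step 3: 2.65 mL + 15.4 mL = 18.05 mL total → factor 18.05/2.65 = 6.8113
Step 4: 0.42 mL brought to 17.3 mL → factor 17.3/0.42 = 41.19
Dilution factor through solution 4 = 12.571 × 13.594 × 6.8113 × 41.19 = 47946
[solution 4] = 2.40 mM / 47946 = 5.006 × 10^-5 mM = 50.1 nM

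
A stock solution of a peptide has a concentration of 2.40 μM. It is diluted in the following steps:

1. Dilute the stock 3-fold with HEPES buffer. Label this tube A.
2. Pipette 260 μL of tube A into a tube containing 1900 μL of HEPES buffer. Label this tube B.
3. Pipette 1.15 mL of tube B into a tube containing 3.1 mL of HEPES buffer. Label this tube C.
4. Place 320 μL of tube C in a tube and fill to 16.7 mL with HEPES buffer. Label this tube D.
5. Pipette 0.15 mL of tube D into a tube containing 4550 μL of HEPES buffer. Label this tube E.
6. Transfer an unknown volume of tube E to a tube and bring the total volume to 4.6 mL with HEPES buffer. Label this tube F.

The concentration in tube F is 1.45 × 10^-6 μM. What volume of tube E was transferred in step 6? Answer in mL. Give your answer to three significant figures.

Step 1: 3-fold → factor 3
Step 2: 260 μL + 1900 μL = 2160 μL total → factor 2160/260 = 8.3077
Step 3: 1.15 mL + 3.1 mL = 4.25 mL total → factor 4.25/1.15 = 3.6957
Step 4: 320 μL brought to 16.7 mL → factor 16700/320 = 52.188
Step 5: 0.15 mL + 4550 μL = 4.7 mL total → factor 4.7/0.15 = 31.333
Step 6: v brought to 4.6 mL → factor = 4.6 mL/v
Product of known-step factors = 1.5061 × 10^5
Overall factor = 2.40 μM / (1.45 × 10^-6 μM) = 1.6552 × 10^6
Step-6 factor = 1.6552 × 10^6 / 1.5061 × 10^5 = 10.989
v = 4.6 mL / 10.989 = 0.419 mL

0.419 mL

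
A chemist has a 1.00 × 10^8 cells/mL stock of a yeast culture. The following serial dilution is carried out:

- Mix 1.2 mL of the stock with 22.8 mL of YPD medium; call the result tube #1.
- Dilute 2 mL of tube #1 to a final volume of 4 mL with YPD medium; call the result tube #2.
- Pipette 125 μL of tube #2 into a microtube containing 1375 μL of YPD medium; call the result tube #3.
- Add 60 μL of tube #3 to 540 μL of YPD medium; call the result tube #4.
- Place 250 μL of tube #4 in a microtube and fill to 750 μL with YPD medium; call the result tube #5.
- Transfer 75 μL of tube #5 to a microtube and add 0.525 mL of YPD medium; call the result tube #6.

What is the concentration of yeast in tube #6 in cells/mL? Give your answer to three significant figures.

868 cells/mL

Step 1: 1.2 mL + 22.8 mL = 24 mL total → factor 24/1.2 = 20
Step 2: 2 mL brought to 4 mL → factor 4/2 = 2
Step 3: 125 μL + 1375 μL = 1500 μL total → factor 1500/125 = 12
Step 4: 60 μL + 540 μL = 600 μL total → factor 600/60 = 10
Step 5: 250 μL brought to 750 μL → factor 750/250 = 3
Step 6: 75 μL + 0.525 mL = 600 μL total → factor 600/75 = 8
Overall dilution factor = 20 × 2 × 12 × 10 × 3 × 8 = 1.152 × 10^5
Final = 1.00 × 10^8 cells/mL / 1.152 × 10^5 = 868 cells/mL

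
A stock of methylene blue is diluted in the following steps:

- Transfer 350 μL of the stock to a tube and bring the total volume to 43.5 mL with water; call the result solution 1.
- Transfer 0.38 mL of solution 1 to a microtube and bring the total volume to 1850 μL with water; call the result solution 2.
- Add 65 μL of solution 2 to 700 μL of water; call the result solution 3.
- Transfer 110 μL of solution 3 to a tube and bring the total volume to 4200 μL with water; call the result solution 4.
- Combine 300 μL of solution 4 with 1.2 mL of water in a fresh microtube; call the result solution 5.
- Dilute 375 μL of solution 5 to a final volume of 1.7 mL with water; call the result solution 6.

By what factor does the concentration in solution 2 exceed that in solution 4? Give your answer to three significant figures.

449

Step 1: 350 μL brought to 43.5 mL → factor 43500/350 = 124.29
Step 2: 0.38 mL brought to 1850 μL → factor 1.85/0.38 = 4.8684
Step 3: 65 μL + 700 μL = 765 μL total → factor 765/65 = 11.769
Step 4: 110 μL brought to 4200 μL → factor 4200/110 = 38.182
Dilution factor to solution 2 = 605.08; to solution 4 = 2.719 × 10^5
[solution 2]/[solution 4] = (factor to solution 4)/(factor to solution 2) = 2.719 × 10^5/605.08 = 449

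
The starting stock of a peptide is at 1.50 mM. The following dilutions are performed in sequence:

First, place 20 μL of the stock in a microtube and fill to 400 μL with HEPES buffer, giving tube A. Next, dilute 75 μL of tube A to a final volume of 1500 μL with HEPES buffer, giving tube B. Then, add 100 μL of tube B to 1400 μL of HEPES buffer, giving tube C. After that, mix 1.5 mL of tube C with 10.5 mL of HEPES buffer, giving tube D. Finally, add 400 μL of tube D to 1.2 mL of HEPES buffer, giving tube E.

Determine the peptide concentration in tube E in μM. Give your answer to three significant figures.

0.00781 μM

Step 1: 20 μL brought to 400 μL → factor 400/20 = 20
Step 2: 75 μL brought to 1500 μL → factor 1500/75 = 20
Step 3: 100 μL + 1400 μL = 1500 μL total → factor 1500/100 = 15
Step 4: 1.5 mL + 10.5 mL = 12 mL total → factor 12/1.5 = 8
Step 5: 400 μL + 1.2 mL = 1600 μL total → factor 1600/400 = 4
Overall dilution factor = 20 × 20 × 15 × 8 × 4 = 1.92 × 10^5
Final = 1.50 mM / 1.92 × 10^5 = 7.813 × 10^-6 mM = 0.00781 μM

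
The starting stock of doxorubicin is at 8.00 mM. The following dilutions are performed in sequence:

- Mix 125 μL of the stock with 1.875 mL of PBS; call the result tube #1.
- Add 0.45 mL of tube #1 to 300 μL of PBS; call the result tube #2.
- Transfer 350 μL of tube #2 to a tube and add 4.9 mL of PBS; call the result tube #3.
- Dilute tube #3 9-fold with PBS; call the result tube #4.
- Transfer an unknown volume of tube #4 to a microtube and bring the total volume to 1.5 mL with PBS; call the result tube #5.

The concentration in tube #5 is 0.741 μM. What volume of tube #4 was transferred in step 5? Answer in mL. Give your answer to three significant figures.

0.500 mL

Step 1: 125 μL + 1.875 mL = 2000 μL total → factor 2000/125 = 16
Step 2: 0.45 mL + 300 μL = 0.75 mL total → factor 0.75/0.45 = 1.6667
Step 3: 350 μL + 4.9 mL = 5250 μL total → factor 5250/350 = 15
Step 4: 9-fold → factor 9
Step 5: v brought to 1.5 mL → factor = 1.5 mL/v
Product of known-step factors = 3600
Overall factor = 8.00 mM / (0.741 μM) = 10796
Step-5 factor = 10796 / 3600 = 2.999
v = 1.5 mL / 2.999 = 0.500 mL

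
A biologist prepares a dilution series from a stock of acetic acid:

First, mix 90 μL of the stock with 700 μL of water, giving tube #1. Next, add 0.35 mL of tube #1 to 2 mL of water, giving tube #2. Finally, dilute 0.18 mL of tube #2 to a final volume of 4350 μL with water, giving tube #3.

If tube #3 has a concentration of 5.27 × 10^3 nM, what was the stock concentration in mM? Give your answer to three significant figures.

Step 1: 90 μL + 700 μL = 790 μL total → factor 790/90 = 8.7778
Step 2: 0.35 mL + 2 mL = 2.35 mL total → factor 2.35/0.35 = 6.7143
Step 3: 0.18 mL brought to 4350 μL → factor 4.35/0.18 = 24.167
Overall dilution factor = 8.7778 × 6.7143 × 24.167 = 1424.3
Stock = 5.27 × 10^3 nM × 1424.3 = 7.506 × 10^6 nM = 7.51 mM

7.51 mM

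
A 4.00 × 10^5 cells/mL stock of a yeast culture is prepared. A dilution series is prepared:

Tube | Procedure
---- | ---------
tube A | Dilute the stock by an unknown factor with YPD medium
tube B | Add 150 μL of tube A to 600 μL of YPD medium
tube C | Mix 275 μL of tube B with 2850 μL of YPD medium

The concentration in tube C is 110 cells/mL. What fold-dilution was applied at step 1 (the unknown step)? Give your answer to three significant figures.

64.0-fold

Step 1: unknown factor x
Step 2: 150 μL + 600 μL = 750 μL total → factor 750/150 = 5
Step 3: 275 μL + 2850 μL = 3125 μL total → factor 3125/275 = 11.364
Product of known-step factors = 56.818
Overall factor = 4.00 × 10^5 cells/mL / (110 cells/mL) = 3636.4
x = 3636.4 / 56.818 = 64.0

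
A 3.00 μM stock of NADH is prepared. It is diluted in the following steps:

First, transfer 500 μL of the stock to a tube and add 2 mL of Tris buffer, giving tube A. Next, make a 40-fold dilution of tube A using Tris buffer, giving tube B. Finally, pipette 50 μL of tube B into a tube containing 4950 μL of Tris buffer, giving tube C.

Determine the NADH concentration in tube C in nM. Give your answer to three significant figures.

0.150 nM

Step 1: 500 μL + 2 mL = 2500 μL total → factor 2500/500 = 5
Step 2: 40-fold → factor 40
Step 3: 50 μL + 4950 μL = 5000 μL total → factor 5000/50 = 100
Overall dilution factor = 5 × 40 × 100 = 20000
Final = 3.00 μM / 20000 = 0.0001500 μM = 0.150 nM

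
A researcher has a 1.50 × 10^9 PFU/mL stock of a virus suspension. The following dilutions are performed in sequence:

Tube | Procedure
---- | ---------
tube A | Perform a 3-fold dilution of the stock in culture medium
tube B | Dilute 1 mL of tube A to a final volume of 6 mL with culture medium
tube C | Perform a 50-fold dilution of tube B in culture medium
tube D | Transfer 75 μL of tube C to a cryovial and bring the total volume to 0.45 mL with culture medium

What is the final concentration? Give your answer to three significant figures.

Step 1: 3-fold → factor 3
Step 2: 1 mL brought to 6 mL → factor 6/1 = 6
Step 3: 50-fold → factor 50
Step 4: 75 μL brought to 0.45 mL → factor 450/75 = 6
Overall dilution factor = 3 × 6 × 50 × 6 = 5400
Final = 1.50 × 10^9 PFU/mL / 5400 = 2.78 × 10^5 PFU/mL

2.78 × 10^5 PFU/mL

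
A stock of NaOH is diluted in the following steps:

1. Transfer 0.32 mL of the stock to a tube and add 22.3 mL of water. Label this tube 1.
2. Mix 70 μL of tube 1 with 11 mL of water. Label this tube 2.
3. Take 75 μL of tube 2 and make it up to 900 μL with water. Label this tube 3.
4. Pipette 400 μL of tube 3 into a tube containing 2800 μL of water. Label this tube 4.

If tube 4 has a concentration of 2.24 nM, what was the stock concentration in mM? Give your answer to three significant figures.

2.40 mM

Step 1: 0.32 mL + 22.3 mL = 22.62 mL total → factor 22.62/0.32 = 70.688
Step 2: 70 μL + 11 mL = 11070 μL total → factor 11070/70 = 158.14
Step 3: 75 μL brought to 900 μL → factor 900/75 = 12
Step 4: 400 μL + 2800 μL = 3200 μL total → factor 3200/400 = 8
Overall dilution factor = 70.688 × 158.14 × 12 × 8 = 1.0732 × 10^6
Stock = 2.24 nM × 1.0732 × 10^6 = 2.404 × 10^6 nM = 2.40 mM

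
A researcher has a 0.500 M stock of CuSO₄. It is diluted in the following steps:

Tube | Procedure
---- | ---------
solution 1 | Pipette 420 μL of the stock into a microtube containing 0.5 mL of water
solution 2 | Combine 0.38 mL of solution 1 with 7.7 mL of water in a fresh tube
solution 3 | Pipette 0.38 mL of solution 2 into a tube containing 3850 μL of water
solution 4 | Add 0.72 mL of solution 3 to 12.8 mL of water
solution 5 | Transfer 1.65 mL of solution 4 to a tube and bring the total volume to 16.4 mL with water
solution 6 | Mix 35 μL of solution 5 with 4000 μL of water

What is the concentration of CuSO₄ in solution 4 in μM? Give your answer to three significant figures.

Step 1: 420 μL + 0.5 mL = 920 μL total → factor 920/420 = 2.1905
Step 2: 0.38 mL + 7.7 mL = 8.08 mL total → factor 8.08/0.38 = 21.263
Step 3: 0.38 mL + 3850 μL = 4.23 mL total → factor 4.23/0.38 = 11.132
Step 4: 0.72 mL + 12.8 mL = 13.52 mL total → factor 13.52/0.72 = 18.778
Dilution factor through solution 4 = 2.1905 × 21.263 × 11.132 × 18.778 = 9735.7
[solution 4] = 0.500 M / 9735.7 = 5.136 × 10^-5 M = 51.4 μM

51.4 μM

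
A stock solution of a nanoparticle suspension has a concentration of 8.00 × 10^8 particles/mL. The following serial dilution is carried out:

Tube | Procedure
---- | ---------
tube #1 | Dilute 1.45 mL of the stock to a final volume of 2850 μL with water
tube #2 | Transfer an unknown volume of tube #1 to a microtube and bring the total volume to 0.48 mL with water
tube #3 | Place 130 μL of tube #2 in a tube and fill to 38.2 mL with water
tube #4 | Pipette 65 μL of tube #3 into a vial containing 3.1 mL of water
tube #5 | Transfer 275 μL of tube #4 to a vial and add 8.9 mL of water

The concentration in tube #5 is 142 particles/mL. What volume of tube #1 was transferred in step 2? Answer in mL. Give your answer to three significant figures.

Step 1: 1.45 mL brought to 2850 μL → factor 2.85/1.45 = 1.9655
Step 2: v brought to 0.48 mL → factor = 0.48 mL/v
Step 3: 130 μL brought to 38.2 mL → factor 38200/130 = 293.85
Step 4: 65 μL + 3.1 mL = 3165 μL total → factor 3165/65 = 48.692
Step 5: 275 μL + 8.9 mL = 9175 μL total → factor 9175/275 = 33.364
Product of known-step factors = 9.3828 × 10^5
Overall factor = 8.00 × 10^8 particles/mL / (142 particles/mL) = 5.6338 × 10^6
Step-2 factor = 5.6338 × 10^6 / 9.3828 × 10^5 = 6.0044
v = 0.48 mL / 6.0044 = 0.0799 mL

0.0799 mL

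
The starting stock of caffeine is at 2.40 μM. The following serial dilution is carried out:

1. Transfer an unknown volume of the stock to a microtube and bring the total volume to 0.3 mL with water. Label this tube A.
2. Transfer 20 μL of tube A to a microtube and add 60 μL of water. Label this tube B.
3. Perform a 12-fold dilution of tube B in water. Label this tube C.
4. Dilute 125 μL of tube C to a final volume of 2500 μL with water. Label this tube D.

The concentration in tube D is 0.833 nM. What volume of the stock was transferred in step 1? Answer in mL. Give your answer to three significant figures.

Step 1: v brought to 0.3 mL → factor = 0.3 mL/v
Step 2: 20 μL + 60 μL = 80 μL total → factor 80/20 = 4
Step 3: 12-fold → factor 12
Step 4: 125 μL brought to 2500 μL → factor 2500/125 = 20
Product of known-step factors = 960
Overall factor = 2.40 μM / (0.833 nM) = 2881.2
Step-1 factor = 2881.2 / 960 = 3.0012
v = 0.3 mL / 3.0012 = 0.100 mL

0.100 mL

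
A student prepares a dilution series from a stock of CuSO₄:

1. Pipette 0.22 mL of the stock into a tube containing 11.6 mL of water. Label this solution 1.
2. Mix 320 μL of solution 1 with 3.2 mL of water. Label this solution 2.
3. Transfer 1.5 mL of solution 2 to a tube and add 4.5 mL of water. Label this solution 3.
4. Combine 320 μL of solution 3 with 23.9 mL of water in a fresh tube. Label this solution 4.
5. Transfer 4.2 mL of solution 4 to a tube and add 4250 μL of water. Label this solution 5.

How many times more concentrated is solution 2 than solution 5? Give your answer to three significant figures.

609

Step 1: 0.22 mL + 11.6 mL = 11.82 mL total → factor 11.82/0.22 = 53.727
Step 2: 320 μL + 3.2 mL = 3520 μL total → factor 3520/320 = 11
Step 3: 1.5 mL + 4.5 mL = 6 mL total → factor 6/1.5 = 4
Step 4: 320 μL + 23.9 mL = 24220 μL total → factor 24220/320 = 75.688
Step 5: 4.2 mL + 4250 μL = 8.45 mL total → factor 8.45/4.2 = 2.0119
Dilution factor to solution 2 = 591; to solution 5 = 3.5998 × 10^5
[solution 2]/[solution 5] = (factor to solution 5)/(factor to solution 2) = 3.5998 × 10^5/591 = 609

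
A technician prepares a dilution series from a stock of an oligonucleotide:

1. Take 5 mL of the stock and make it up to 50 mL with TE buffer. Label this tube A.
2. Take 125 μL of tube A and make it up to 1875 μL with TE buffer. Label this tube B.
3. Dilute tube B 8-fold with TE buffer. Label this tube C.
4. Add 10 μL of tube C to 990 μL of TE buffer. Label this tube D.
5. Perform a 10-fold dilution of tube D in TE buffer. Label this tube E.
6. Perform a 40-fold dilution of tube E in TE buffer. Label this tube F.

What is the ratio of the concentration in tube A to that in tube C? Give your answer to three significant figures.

Step 1: 5 mL brought to 50 mL → factor 50/5 = 10
Step 2: 125 μL brought to 1875 μL → factor 1875/125 = 15
Step 3: 8-fold → factor 8
Dilution factor to tube A = 10; to tube C = 1200
[tube A]/[tube C] = (factor to tube C)/(factor to tube A) = 1200/10 = 120

120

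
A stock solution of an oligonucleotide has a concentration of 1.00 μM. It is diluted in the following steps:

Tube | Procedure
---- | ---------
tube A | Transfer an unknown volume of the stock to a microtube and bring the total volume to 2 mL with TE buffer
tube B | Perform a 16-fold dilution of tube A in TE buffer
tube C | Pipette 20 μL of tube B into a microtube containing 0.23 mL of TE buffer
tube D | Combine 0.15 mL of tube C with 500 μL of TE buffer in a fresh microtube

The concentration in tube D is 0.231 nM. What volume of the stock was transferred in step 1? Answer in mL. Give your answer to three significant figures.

0.400 mL

Step 1: v brought to 2 mL → factor = 2 mL/v
Step 2: 16-fold → factor 16
Step 3: 20 μL + 0.23 mL = 250 μL total → factor 250/20 = 12.5
Step 4: 0.15 mL + 500 μL = 0.65 mL total → factor 0.65/0.15 = 4.3333
Product of known-step factors = 866.67
Overall factor = 1.00 μM / (0.231 nM) = 4329
Step-1 factor = 4329 / 866.67 = 4.995
v = 2 mL / 4.995 = 0.400 mL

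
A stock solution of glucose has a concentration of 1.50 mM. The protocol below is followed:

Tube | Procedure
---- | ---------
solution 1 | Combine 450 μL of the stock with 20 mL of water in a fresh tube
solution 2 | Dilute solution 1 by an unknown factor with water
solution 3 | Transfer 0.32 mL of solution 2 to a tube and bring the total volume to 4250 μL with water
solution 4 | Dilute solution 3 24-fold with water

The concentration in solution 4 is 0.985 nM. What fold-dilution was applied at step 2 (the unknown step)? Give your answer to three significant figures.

105-fold

Step 1: 450 μL + 20 mL = 20450 μL total → factor 20450/450 = 45.444
Step 2: unknown factor x
Step 3: 0.32 mL brought to 4250 μL → factor 4.25/0.32 = 13.281
Step 4: 24-fold → factor 24
Product of known-step factors = 14485
Overall factor = 1.50 mM / (0.985 nM) = 1.5228 × 10^6
x = 1.5228 × 10^6 / 14485 = 105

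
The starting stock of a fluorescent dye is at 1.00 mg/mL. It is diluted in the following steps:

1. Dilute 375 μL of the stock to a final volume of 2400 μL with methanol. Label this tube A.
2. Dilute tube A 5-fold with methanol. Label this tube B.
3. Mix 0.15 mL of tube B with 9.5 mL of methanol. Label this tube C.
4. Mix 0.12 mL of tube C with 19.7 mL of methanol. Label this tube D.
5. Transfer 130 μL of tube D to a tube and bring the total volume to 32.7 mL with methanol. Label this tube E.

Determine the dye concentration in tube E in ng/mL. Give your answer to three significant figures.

Step 1: 375 μL brought to 2400 μL → factor 2400/375 = 6.4
Step 2: 5-fold → factor 5
Step 3: 0.15 mL + 9.5 mL = 9.65 mL total → factor 9.65/0.15 = 64.333
Step 4: 0.12 mL + 19.7 mL = 19.82 mL total → factor 19.82/0.12 = 165.17
Step 5: 130 μL brought to 32.7 mL → factor 32700/130 = 251.54
Overall dilution factor = 6.4 × 5 × 64.333 × 165.17 × 251.54 = 8.5529 × 10^7
Final = 1.00 mg/mL / 8.5529 × 10^7 = 1.169 × 10^-8 mg/mL = 0.0117 ng/mL

0.0117 ng/mL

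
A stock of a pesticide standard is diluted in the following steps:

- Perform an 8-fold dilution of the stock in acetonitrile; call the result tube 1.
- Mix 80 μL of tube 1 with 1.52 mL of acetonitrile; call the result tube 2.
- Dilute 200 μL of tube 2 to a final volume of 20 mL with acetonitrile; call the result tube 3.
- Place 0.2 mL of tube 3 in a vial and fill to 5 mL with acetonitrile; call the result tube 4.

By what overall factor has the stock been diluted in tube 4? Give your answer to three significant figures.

4.00 × 10^5

Step 1: 8-fold → factor 8
Step 2: 80 μL + 1.52 mL = 1600 μL total → factor 1600/80 = 20
Step 3: 200 μL brought to 20 mL → factor 20000/200 = 100
Step 4: 0.2 mL brought to 5 mL → factor 5/0.2 = 25
Overall dilution factor = 8 × 20 × 100 × 25 = 4 × 10^5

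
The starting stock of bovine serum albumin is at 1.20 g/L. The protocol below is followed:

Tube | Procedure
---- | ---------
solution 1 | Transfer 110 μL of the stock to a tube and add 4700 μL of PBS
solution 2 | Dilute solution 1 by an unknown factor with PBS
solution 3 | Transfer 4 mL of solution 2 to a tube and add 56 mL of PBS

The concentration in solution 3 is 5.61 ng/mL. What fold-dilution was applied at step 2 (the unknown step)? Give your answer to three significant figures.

Step 1: 110 μL + 4700 μL = 4810 μL total → factor 4810/110 = 43.727
Step 2: unknown factor x
Step 3: 4 mL + 56 mL = 60 mL total → factor 60/4 = 15
Product of known-step factors = 655.91
Overall factor = 1.20 g/L / (5.61 ng/mL) = 2.139 × 10^5
x = 2.139 × 10^5 / 655.91 = 326

326-fold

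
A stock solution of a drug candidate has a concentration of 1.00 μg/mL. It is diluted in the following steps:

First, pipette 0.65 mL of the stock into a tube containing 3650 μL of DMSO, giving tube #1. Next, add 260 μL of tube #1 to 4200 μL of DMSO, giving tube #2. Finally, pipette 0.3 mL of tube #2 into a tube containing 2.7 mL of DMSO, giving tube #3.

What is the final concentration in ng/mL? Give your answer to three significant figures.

0.881 ng/mL

Step 1: 0.65 mL + 3650 μL = 4.3 mL total → factor 4.3/0.65 = 6.6154
Step 2: 260 μL + 4200 μL = 4460 μL total → factor 4460/260 = 17.154
Step 3: 0.3 mL + 2.7 mL = 3 mL total → factor 3/0.3 = 10
Overall dilution factor = 6.6154 × 17.154 × 10 = 1134.8
Final = 1.00 μg/mL / 1134.8 = 0.0008812 μg/mL = 0.881 ng/mL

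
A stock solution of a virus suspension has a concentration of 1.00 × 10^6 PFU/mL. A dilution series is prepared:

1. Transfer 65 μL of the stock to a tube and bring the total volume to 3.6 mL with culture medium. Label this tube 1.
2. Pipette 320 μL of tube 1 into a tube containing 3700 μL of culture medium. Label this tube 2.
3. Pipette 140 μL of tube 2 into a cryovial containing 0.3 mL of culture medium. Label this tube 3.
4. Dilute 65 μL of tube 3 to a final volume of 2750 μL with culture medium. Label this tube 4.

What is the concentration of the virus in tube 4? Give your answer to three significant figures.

10.8 PFU/mL

Step 1: 65 μL brought to 3.6 mL → factor 3600/65 = 55.385
Step 2: 320 μL + 3700 μL = 4020 μL total → factor 4020/320 = 12.562
Step 3: 140 μL + 0.3 mL = 440 μL total → factor 440/140 = 3.1429
Step 4: 65 μL brought to 2750 μL → factor 2750/65 = 42.308
Overall dilution factor = 55.385 × 12.562 × 3.1429 × 42.308 = 92514
Final = 1.00 × 10^6 PFU/mL / 92514 = 10.8 PFU/mL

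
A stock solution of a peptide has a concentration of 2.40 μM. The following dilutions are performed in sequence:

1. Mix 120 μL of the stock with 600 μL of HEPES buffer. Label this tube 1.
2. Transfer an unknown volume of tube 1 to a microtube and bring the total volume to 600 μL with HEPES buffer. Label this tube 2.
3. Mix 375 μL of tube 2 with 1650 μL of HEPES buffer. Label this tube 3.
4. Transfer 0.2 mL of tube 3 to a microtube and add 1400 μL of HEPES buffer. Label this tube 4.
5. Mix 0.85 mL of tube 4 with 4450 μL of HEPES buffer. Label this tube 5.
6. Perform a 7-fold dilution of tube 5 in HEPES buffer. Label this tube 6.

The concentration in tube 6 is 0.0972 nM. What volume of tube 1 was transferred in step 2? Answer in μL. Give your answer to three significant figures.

275 μL

Step 1: 120 μL + 600 μL = 720 μL total → factor 720/120 = 6
Step 2: v brought to 600 μL → factor = 600 μL/v
Step 3: 375 μL + 1650 μL = 2025 μL total → factor 2025/375 = 5.4
Step 4: 0.2 mL + 1400 μL = 1.6 mL total → factor 1.6/0.2 = 8
Step 5: 0.85 mL + 4450 μL = 5.3 mL total → factor 5.3/0.85 = 6.2353
Step 6: 7-fold → factor 7
Product of known-step factors = 11313
Overall factor = 2.40 μM / (0.0972 nM) = 24691
Step-2 factor = 24691 / 11313 = 2.1825
v = 600 μL / 2.1825 = 275 μL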